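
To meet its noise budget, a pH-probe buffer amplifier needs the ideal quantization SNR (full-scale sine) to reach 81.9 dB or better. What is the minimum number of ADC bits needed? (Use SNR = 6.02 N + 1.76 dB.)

14 bits

6.02 N + 1.76 ≥ 81.9 gives N ≥ 13.312, so the minimum integer is 14.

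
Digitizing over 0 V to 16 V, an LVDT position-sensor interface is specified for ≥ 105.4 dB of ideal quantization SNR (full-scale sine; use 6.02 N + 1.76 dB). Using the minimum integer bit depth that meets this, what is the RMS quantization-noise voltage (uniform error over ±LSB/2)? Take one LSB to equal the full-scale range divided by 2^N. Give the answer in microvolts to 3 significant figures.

17.6 µV

Full-scale range = 16 V.
Solving 6.02 N ≥ 105.4 − 1.76: N ≥ 17.216. Round up → N = 18.
One LSB is 16 V / 262144 = 61.035 µV.
RMS noise = LSB/√12 = 17.6 µV.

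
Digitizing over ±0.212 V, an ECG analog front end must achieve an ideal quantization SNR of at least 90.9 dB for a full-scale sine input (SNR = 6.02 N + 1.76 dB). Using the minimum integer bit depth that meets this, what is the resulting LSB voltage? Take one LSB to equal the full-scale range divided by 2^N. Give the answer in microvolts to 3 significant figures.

Range = 0.212 − (-0.212) = 0.424 V.
N ≥ (90.9 − 1.76)/6.02 = 14.807 → N_min = 15.
One LSB is 0.424 V / 32768 = 12.9 µV.

12.9 µV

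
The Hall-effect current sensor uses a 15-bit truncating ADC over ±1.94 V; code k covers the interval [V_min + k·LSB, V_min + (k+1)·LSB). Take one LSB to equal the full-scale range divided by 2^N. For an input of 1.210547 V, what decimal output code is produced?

26607

Span: 1.94 V − (-1.94 V) = 3.88 V. LSB = 3.88 V / 2^15 ≈ 118.4 µV.
code = ⌊(V_in − V_min)/LSB⌋ = ⌊(V_in − V_min) × 2^15 / range⌋
     = ⌊(1.210547 − (-1.94)) × 32768 / 3.88⌋ = ⌊3.150547 × 32768/3.88⌋
     = ⌊26607.506⌋ = 26607.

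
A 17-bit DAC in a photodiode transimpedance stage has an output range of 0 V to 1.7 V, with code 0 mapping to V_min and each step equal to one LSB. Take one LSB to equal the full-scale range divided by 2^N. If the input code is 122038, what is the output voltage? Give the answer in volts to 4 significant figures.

V_FS = 1.7 V. LSB = 1.7 V / 2^17.
V_out = V_min + code × LSB = 0 V + 122038 × 1.7 V / 131072
      = 0 V + 1.58283 V = 1.58283 V.

1.583 V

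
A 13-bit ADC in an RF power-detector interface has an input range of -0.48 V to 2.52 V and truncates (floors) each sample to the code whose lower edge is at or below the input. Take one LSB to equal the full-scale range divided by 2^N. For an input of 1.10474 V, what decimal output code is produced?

Full-scale range = 2.52 V − (-0.48 V) = 3 V. LSB = 3 V / 2^13 ≈ 366.2 µV.
(V_in − V_min) × 2^13/range = (1.10474 − (-0.48)) × 8192/3 = 4327.397.
Floor → code = 4327.

4327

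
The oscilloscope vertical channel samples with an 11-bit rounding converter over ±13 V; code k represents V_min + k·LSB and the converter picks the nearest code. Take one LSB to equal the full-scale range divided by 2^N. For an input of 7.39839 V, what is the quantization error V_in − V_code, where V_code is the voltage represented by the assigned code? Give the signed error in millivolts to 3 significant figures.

−2.98 mV

The full-scale span is 13 − (-13) = 26 V. LSB = 26 V / 2^11 ≈ 12.70 mV.
(V_in − V_min)/LSB = (7.39839 − (-13)) × 2048/26 = 1606.7655 → nearest code k = 1607.
Reconstructed level: -13 + 1607 × 26/2048 V = 7.401367188 V.
e = 7.39839 − (7.401367188) = −2.98 mV.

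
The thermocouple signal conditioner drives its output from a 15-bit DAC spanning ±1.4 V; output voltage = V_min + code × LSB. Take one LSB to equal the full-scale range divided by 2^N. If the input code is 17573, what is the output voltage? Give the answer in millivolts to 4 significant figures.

The full-scale span is 1.4 − (-1.4) = 2.8 V. LSB = 2.8 V / 2^15.
Output = V_min + (17573/32768) × range = -1.4 + 0.536285 × 2.8 V
      = -1.4 + 1.50160 = 0.101599 V.

101.6 mV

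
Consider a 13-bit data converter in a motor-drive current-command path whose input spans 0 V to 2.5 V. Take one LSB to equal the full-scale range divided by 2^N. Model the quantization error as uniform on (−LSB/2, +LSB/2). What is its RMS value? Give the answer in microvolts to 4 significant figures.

Full-scale range = 2.5 V.
LSB = 2.5 V ÷ 2^13 = 2.5/8192 V = 305.176 µV.
V_rms = LSB/√12 = 305.176 µV / √12 = 88.10 µV.

88.10 µV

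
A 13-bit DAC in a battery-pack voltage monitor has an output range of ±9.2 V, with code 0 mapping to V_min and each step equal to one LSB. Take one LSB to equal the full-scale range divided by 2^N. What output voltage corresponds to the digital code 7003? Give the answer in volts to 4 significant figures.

6.529 V

Span: 9.2 V − (-9.2 V) = 18.4 V. LSB = 18.4 V / 2^13.
V_out = V_min + code × LSB = -9.2 V + 7003 × 18.4 V / 8192
      = -9.2 + 15.7294 = 6.52939 V.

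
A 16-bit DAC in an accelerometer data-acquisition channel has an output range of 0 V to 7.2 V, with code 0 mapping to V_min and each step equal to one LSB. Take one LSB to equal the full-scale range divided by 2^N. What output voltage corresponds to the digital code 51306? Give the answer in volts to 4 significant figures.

5.637 V

Range is 7.2 V. LSB = 7.2 V / 2^16.
V_out = V_min + code × LSB = 0 V + 51306 × 7.2 V / 65536
      = 0 V + 5.63665 V = 5.63665 V.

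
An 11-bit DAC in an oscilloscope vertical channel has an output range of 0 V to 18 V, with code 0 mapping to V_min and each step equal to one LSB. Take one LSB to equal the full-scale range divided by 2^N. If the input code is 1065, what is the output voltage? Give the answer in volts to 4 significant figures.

9.360 V

Full-scale range = 18 V. LSB = 18 V / 2^11.
V_out = 0 + 1065 × (18/2048) V
      = 0 + 9.36035 = 9.36035 V.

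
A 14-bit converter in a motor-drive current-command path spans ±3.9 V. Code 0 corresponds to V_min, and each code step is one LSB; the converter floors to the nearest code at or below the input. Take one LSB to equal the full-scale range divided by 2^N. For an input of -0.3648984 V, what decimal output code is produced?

7425

Span: 3.9 V − (-3.9 V) = 7.8 V. LSB = 7.8 V / 2^14 ≈ 476.1 µV.
(V_in − V_min) × 2^14/range = (-0.3648984 − (-3.9)) × 16384/7.8 = 7425.526.
Floor → code = 7425.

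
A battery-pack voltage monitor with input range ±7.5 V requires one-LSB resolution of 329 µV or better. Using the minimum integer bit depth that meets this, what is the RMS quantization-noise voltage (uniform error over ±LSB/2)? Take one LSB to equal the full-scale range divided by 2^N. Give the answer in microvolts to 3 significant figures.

66.1 µV

Span: 7.5 V − (-7.5 V) = 15 V.
Need 2^N ≥ 15 V / 329 µV = 45590 → N_min = 16.
LSB = 15 V ÷ 2^16 = 15/65536 V = 228.88 µV.
σ_q = LSB/√12 = 228.88 µV/3.4641 = 66.1 µV.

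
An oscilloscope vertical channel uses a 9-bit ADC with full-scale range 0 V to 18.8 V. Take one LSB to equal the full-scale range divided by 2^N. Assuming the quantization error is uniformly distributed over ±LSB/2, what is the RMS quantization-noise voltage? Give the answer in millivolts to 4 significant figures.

10.60 mV

Range is 18.8 V.
LSB = 18.8 V / 2^9 = 36.7188 mV.
RMS of a uniform error over width LSB is LSB/√12 = 10.60 mV.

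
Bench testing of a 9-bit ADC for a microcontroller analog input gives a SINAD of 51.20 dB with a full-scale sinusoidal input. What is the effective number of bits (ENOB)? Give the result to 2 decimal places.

ENOB = (SINAD − 1.76) / 6.02 = (51.20 − 1.76) / 6.02 = 49.44 / 6.02 = 8.2126.

8.21 bits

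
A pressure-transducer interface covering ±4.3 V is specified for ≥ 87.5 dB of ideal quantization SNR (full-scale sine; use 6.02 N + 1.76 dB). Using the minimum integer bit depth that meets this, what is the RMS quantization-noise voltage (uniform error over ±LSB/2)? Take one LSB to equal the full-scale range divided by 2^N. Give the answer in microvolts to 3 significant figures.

75.8 µV

Full-scale range = 4.3 V − (-4.3 V) = 8.6 V.
Required N = ⌈(87.5 − 1.76)/6.02⌉ = ⌈14.243⌉ = 15.
LSB = 8.6 V / 2^15 = 262.45 µV.
V_rms = LSB/√12 = 75.8 µV.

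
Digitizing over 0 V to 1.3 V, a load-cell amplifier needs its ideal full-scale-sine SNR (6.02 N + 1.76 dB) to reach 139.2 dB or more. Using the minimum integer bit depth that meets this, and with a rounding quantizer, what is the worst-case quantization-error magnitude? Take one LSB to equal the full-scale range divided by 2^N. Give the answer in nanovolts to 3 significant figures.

77.5 nV

Full-scale range = 1.3 V.
N ≥ (139.2 − 1.76)/6.02 = 22.831 → N_min = 23.
LSB = 1.3 V / 2^23 = 154.97 nV.
|e|_max = LSB/2 = 77.5 nV.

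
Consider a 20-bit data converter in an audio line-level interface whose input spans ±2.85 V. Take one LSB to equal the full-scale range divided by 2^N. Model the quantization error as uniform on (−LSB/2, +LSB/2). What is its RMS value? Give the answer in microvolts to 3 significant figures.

Span: 2.85 V − (-2.85 V) = 5.7 V.
Step size = 5.7/1048576 V = 5.4359 µV.
RMS of a uniform error over width LSB is LSB/√12 = 1.57 µV.

1.57 µV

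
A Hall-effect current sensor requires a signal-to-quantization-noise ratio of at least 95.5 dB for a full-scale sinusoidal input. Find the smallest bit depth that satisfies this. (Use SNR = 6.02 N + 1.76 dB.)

Required N = ⌈(95.5 − 1.76)/6.02⌉ = ⌈15.571⌉ = 16.

16 bits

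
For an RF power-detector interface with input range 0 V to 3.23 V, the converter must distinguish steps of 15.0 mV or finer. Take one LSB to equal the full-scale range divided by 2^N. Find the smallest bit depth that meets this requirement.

8 bits

Full-scale range = 3.23 V.
Need 2^N ≥ 3.23 V / 15.0 mV = 215.3 → N_min = 8.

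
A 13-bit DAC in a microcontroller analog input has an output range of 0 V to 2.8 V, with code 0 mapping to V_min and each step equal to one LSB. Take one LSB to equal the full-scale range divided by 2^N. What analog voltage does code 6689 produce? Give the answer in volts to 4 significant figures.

Span = 2.8 V. LSB = 2.8 V / 2^13.
V_out = 0 + 6689 × (2.8/8192) V
      = 0 V + 2.28628 V = 2.28628 V.

2.286 V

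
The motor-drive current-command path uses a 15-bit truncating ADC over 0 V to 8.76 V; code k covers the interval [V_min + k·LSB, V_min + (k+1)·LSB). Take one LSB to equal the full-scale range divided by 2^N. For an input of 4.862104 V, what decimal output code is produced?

Range is 8.76 V. LSB = 8.76 V / 2^15 ≈ 267.3 µV.
(V_in − V_min) × 2^15/range = (4.862104 − (0)) × 32768/8.76 = 18187.377.
Floor → code = 18187.

18187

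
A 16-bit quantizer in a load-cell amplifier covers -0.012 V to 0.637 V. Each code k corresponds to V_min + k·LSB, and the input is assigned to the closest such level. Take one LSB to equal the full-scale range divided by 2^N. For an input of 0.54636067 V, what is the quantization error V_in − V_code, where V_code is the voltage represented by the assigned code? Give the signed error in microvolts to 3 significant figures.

+2.41 µV

Span: 0.637 V − (-0.012 V) = 0.649 V. LSB = 0.649 V / 2^16 ≈ 9.903 µV.
Position in LSBs: (0.54636067 − (-0.012)) × 65536/0.649 = 56383.2432; rounding gives k = 56383.
V_code = V_min + k × range/2^16 = -0.012 + 56383 × 0.649/65536 = 0.54635826111 V.
e = 0.54636067 − (0.54635826111) = +2.41 µV.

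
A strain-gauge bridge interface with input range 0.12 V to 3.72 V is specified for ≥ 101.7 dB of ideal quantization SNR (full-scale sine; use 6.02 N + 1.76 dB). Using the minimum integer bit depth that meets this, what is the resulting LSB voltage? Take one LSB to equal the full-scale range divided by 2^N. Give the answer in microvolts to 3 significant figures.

Range = 3.72 − (0.12) = 3.6 V.
6.02 N + 1.76 ≥ 101.7 gives N ≥ 16.601, so the minimum integer is 17.
LSB = 3.6 V ÷ 2^17 = 3.6/131072 V = 27.5 µV.

27.5 µV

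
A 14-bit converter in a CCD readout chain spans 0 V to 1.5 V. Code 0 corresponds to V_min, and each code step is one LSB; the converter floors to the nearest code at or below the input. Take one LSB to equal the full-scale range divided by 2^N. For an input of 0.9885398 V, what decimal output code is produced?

10797

Span = 1.5 V. LSB = 1.5 V / 2^14 ≈ 91.55 µV.
code = ⌊(V_in − V_min)/LSB⌋ = ⌊(V_in − V_min) × 2^14 / range⌋
     = ⌊(0.9885398 − (0)) × 16384 / 1.5⌋ = ⌊0.9885398 × 16384/1.5⌋
     = ⌊10797.491⌋ = 10797.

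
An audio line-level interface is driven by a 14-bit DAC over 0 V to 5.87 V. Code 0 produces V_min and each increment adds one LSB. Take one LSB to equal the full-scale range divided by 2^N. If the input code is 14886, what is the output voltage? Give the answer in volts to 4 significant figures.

5.333 V

Full-scale range = 5.87 V. LSB = 5.87 V / 2^14.
Output = V_min + (14886/16384) × range = 0 + 0.908569 × 5.87 V
      = 0 V + 5.33330 V = 5.33330 V.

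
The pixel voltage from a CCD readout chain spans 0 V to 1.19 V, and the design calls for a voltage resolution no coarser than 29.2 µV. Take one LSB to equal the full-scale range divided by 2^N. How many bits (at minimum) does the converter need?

16 bits

Span = 1.19 V.
Need 2^N ≥ 1.19 V / 29.2 µV = 40750 → N_min = 16.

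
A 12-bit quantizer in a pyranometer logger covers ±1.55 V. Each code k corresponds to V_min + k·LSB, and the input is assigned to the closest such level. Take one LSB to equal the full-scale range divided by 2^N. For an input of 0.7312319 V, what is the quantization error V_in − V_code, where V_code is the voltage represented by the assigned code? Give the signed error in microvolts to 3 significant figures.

+128 µV

Range = 1.55 − (-1.55) = 3.1 V. LSB = 3.1 V / 2^12 ≈ 0.7568 mV.
(0.7312319 − (-1.55)) / LSB = 2.2812319 × 4096/3.1 = 3014.1696. Nearest integer: k = 3014.
V_code = V_min + k × range/2^12 = -1.55 + 3014 × 3.1/4096 = 0.7311035156 V.
V_in − V_code = 0.7312319 − (0.7311035156) = +128 µV.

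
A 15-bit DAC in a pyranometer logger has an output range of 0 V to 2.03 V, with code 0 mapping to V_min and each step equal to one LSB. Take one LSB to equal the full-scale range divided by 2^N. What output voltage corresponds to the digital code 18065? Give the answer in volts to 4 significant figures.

Range is 2.03 V. LSB = 2.03 V / 2^15.
Output = V_min + (18065/32768) × range = 0 + 0.551300 × 2.03 V
      = 0 V + 1.11914 V = 1.11914 V.

1.119 V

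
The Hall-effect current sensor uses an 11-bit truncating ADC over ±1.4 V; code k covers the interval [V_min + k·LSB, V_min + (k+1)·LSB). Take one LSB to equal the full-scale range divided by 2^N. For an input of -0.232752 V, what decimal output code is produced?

853

Span: 1.4 V − (-1.4 V) = 2.8 V. LSB = 2.8 V / 2^11 ≈ 1.367 mV.
(V_in − V_min) × 2^11/range = (-0.232752 − (-1.4)) × 2048/2.8 = 853.759.
Floor → code = 853.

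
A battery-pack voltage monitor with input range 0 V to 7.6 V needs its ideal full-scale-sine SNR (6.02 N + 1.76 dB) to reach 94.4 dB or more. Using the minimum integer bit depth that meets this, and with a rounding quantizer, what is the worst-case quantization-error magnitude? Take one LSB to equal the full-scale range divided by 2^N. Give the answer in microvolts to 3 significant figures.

58.0 µV

Span = 7.6 V.
Solving 6.02 N ≥ 94.4 − 1.76: N ≥ 15.389. Round up → N = 16.
LSB = 7.6 V ÷ 2^16 = 7.6/65536 V = 115.97 µV.
Half an LSB is 58.0 µV.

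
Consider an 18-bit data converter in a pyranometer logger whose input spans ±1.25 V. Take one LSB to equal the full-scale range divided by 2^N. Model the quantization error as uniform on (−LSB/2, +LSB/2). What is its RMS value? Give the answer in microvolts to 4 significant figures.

2.753 µV

The full-scale span is 1.25 − (-1.25) = 2.5 V.
LSB = 2.5 V / 2^18 = 9.53674 µV.
σ_q = LSB/√12 = 9.53674 µV/3.4641 = 2.753 µV.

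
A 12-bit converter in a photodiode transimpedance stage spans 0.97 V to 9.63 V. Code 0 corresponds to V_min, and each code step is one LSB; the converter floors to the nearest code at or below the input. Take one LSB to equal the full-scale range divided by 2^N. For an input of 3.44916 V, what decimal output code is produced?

Full-scale range = 9.63 V − (0.97 V) = 8.66 V. LSB = 8.66 V / 2^12 ≈ 2.114 mV.
code = ⌊(V_in − V_min)/LSB⌋ = ⌊(V_in − V_min) × 2^12 / range⌋
     = ⌊(3.44916 − (0.97)) × 4096 / 8.66⌋ = ⌊2.47916 × 4096/8.66⌋
     = ⌊1172.591⌋ = 1172.

1172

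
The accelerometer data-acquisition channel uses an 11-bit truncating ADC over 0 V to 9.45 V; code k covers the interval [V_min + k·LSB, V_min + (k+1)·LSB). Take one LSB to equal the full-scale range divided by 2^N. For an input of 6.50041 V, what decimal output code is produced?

1408

V_FS = 9.45 V. LSB = 9.45 V / 2^11 ≈ 4.614 mV.
(V_in − V_min) × 2^11/range = (6.50041 − (0)) × 2048/9.45 = 1408.766.
Floor → code = 1408.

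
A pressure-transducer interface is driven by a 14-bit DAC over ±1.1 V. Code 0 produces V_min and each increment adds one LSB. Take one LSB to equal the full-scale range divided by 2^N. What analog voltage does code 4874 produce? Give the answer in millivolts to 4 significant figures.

The full-scale span is 1.1 − (-1.1) = 2.2 V. LSB = 2.2 V / 2^14.
Output = V_min + (4874/16384) × range = -1.1 + 0.297485 × 2.2 V
      = -1.1 V + 0.654468 V = -0.445532 V.

-445.5 mV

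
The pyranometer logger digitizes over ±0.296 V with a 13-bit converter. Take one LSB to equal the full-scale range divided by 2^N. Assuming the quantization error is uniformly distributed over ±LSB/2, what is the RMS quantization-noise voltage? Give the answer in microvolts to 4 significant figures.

Full-scale range = 0.296 V − (-0.296 V) = 0.592 V.
Step size = 0.592/8192 V = 72.2656 µV.
V_rms = LSB/√12 = 72.2656 µV / √12 = 20.86 µV.

20.86 µV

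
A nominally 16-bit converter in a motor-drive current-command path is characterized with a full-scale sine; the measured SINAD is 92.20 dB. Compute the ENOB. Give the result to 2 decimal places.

ENOB = (92.20 − 1.76)/6.02 = 15.0233 bits.

15.02 bits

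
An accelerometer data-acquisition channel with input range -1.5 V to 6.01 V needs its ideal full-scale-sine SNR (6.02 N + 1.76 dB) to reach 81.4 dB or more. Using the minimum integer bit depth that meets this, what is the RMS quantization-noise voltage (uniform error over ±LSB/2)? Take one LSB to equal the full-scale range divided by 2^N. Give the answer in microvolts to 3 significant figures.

The full-scale span is 6.01 − (-1.5) = 7.51 V.
Solving 6.02 N ≥ 81.4 − 1.76: N ≥ 13.229. Round up → N = 14.
LSB = 7.51 V ÷ 2^14 = 7.51/16384 V = 458.37 µV.
RMS noise = LSB/√12 = 132 µV.

132 µV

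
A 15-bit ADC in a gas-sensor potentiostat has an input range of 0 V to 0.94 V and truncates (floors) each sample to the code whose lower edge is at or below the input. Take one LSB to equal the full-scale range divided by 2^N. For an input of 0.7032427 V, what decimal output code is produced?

24514

V_FS = 0.94 V. LSB = 0.94 V / 2^15 ≈ 28.69 µV.
code = ⌊(V_in − V_min)/LSB⌋ = ⌊(V_in − V_min) × 2^15 / range⌋
     = ⌊(0.7032427 − (0)) × 32768 / 0.94⌋ = ⌊0.7032427 × 32768/0.94⌋
     = ⌊24514.741⌋ = 24514.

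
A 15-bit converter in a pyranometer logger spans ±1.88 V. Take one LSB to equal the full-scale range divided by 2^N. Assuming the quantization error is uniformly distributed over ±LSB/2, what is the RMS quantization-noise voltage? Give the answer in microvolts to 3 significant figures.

The full-scale span is 1.88 − (-1.88) = 3.76 V.
One LSB is 3.76 V / 32768 = 114.75 µV.
σ_q = LSB/√12 = 114.75 µV/3.4641 = 33.1 µV.

33.1 µV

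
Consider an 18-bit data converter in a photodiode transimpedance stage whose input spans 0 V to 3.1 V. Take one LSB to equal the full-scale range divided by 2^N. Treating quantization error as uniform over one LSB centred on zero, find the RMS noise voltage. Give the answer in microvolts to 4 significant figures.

3.414 µV

V_FS = 3.1 V.
LSB = 3.1 V / 2^18 = 11.8256 µV.
σ_q = LSB/√12 = 11.8256 µV/3.4641 = 3.414 µV.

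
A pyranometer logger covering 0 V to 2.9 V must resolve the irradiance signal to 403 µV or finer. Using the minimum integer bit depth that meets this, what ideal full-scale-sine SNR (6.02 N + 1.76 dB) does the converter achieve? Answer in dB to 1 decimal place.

80.0 dB

Range is 2.9 V.
Required number of levels: 2.9/403 µV = 7196.0; smallest N with 2^N ≥ that is 13.
Ideal SNR at N = 13: 6.02·13 + 1.76 = 80.0 dB.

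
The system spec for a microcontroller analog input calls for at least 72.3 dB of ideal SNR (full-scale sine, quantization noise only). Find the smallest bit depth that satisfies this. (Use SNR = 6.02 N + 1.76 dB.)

N ≥ (72.3 − 1.76)/6.02 = 11.718 → N_min = 12.

12 bits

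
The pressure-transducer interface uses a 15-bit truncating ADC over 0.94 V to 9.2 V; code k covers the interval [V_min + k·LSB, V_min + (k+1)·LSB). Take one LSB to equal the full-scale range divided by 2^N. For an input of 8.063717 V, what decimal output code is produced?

Span: 9.2 V − (0.94 V) = 8.26 V. LSB = 8.26 V / 2^15 ≈ 252.1 µV.
code = ⌊(V_in − V_min)/LSB⌋ = ⌊(V_in − V_min) × 2^15 / range⌋
     = ⌊(8.063717 − (0.94)) × 32768 / 8.26⌋ = ⌊7.123717 × 32768/8.26⌋
     = ⌊28260.286⌋ = 28260.

28260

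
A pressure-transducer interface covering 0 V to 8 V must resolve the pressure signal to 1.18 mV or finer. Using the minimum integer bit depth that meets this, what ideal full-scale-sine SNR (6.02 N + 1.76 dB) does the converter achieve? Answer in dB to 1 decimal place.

80.0 dB

Span = 8 V.
8 V / 1.18 mV = 6780. Since 2^12 = 4096 and 2^13 = 8192, N = 13.
6.02(13) + 1.76 = 80.02 dB.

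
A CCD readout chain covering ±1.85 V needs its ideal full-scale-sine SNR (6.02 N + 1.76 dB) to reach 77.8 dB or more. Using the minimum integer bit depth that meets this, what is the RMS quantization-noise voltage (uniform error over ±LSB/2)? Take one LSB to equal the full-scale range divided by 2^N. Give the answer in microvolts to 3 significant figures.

Span: 1.85 V − (-1.85 V) = 3.7 V.
Solving 6.02 N ≥ 77.8 − 1.76: N ≥ 12.631. Round up → N = 13.
LSB = 3.7 V ÷ 2^13 = 3.7/8192 V = 451.66 µV.
RMS noise = LSB/√12 = 130 µV.

130 µV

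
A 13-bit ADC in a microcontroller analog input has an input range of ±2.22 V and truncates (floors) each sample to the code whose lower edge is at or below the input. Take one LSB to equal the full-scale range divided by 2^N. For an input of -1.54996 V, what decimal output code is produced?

Range = 2.22 − (-2.22) = 4.44 V. LSB = 4.44 V / 2^13 ≈ 0.5420 mV.
V_in − V_min = -1.54996 − (-2.22) = 0.67004 V.
Divide by LSB: 0.67004 × 8192/4.44 = 1236.2540.
Truncating gives code 1236.

1236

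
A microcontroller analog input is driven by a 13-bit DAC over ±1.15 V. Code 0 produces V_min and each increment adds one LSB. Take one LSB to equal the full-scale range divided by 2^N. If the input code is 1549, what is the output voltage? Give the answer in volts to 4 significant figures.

-0.7151 V

Full-scale range = 1.15 V − (-1.15 V) = 2.3 V. LSB = 2.3 V / 2^13.
V_out = V_min + code × LSB = -1.15 V + 1549 × 2.3 V / 8192
      = -1.15 + 0.434900 = -0.715100 V.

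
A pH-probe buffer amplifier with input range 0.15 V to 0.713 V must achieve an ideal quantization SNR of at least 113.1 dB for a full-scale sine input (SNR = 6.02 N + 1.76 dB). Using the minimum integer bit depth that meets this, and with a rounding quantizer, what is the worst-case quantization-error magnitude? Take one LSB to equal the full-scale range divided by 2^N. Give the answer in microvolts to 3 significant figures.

0.537 µV

Span: 0.713 V − (0.15 V) = 0.563 V.
6.02 N + 1.76 ≥ 113.1 gives N ≥ 18.495, so the minimum integer is 19.
One LSB is 0.563 V / 524288 = 1.0738 µV.
Max error for round-to-nearest is LSB/2 = 0.537 µV.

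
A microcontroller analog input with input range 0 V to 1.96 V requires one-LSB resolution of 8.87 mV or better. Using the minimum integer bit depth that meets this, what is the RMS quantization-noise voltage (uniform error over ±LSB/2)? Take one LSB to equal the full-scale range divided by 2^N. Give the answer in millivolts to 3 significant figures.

2.21 mV

Full-scale range = 1.96 V.
Required number of levels: 1.96/8.87 mV = 220.97; smallest N with 2^N ≥ that is 8.
Step size = 1.96/256 V = 7.6563 mV.
V_rms = LSB/√12 = 2.21 mV.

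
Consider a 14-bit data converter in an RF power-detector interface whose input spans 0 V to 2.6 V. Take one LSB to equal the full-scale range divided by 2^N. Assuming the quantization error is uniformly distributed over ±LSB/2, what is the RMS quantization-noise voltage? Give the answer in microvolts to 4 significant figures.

45.81 µV

Span = 2.6 V.
LSB = 2.6 V / 2^14 = 158.691 µV.
V_rms = LSB/√12 = 158.691 µV / √12 = 45.81 µV.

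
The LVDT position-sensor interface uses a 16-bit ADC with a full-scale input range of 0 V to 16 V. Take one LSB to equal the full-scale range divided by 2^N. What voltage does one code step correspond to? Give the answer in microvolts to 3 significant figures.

Range is 16 V.
Number of codes = 2^16 = 65536.
One LSB is 16 V / 65536 = 244 µV.

244 µV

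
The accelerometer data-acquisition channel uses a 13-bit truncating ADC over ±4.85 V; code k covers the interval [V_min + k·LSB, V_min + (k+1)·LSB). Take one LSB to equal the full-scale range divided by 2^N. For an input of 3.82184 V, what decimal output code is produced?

Full-scale range = 4.85 V − (-4.85 V) = 9.7 V. LSB = 9.7 V / 2^13 ≈ 1.184 mV.
code = ⌊(V_in − V_min)/LSB⌋ = ⌊(V_in − V_min) × 2^13 / range⌋
     = ⌊(3.82184 − (-4.85)) × 8192 / 9.7⌋ = ⌊8.67184 × 8192/9.7⌋
     = ⌊7323.682⌋ = 7323.

7323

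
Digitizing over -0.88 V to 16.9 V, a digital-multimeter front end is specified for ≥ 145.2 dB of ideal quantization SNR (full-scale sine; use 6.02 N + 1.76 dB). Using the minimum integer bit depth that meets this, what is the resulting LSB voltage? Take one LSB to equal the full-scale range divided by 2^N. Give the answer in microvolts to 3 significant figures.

Span: 16.9 V − (-0.88 V) = 17.78 V.
N ≥ (145.2 − 1.76)/6.02 = 23.827 → N_min = 24.
Step size = 17.78/16777216 V = 1.06 µV.

1.06 µV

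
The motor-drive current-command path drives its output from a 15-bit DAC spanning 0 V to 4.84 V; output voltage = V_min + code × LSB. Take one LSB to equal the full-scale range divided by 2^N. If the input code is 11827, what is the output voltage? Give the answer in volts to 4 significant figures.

1.747 V

Full-scale range = 4.84 V. LSB = 4.84 V / 2^15.
V_out = V_min + code × LSB = 0 V + 11827 × 4.84 V / 32768
      = 0 V + 1.74691 V = 1.74691 V.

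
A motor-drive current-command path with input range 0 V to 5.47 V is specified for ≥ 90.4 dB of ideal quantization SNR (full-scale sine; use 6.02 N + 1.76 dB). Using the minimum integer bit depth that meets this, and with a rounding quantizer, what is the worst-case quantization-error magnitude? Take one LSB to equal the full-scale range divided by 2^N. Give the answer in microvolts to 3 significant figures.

V_FS = 5.47 V.
Required N = ⌈(90.4 − 1.76)/6.02⌉ = ⌈14.724⌉ = 15.
LSB = 5.47 V / 2^15 = 166.93 µV.
Max error for round-to-nearest is LSB/2 = 83.5 µV.

83.5 µV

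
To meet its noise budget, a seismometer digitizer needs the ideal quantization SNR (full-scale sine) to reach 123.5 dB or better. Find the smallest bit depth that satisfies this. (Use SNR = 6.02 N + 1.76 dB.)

Required N = ⌈(123.5 − 1.76)/6.02⌉ = ⌈20.223⌉ = 21.

21 bits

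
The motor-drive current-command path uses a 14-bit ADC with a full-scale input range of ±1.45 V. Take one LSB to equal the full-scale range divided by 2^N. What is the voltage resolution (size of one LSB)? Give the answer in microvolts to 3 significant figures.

177 µV

Span: 1.45 V − (-1.45 V) = 2.9 V.
There are 2^14 = 16384 steps.
Step size = 2.9/16384 V = 177 µV.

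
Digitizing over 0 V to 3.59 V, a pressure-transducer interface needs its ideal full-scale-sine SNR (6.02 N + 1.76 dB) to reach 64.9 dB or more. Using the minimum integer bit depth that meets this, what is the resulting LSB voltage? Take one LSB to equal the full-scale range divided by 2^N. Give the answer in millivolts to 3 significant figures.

1.75 mV

Span = 3.59 V.
6.02 N + 1.76 ≥ 64.9 gives N ≥ 10.488, so the minimum integer is 11.
LSB = 3.59 V / 2^11 = 1.75 mV.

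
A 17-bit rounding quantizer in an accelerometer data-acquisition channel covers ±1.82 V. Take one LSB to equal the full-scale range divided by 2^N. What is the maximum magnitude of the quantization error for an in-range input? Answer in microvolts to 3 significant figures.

Span: 1.82 V − (-1.82 V) = 3.64 V.
Step size = 3.64/131072 V = 27.771 µV.
|e|_max = LSB/2 = 13.9 µV.

13.9 µV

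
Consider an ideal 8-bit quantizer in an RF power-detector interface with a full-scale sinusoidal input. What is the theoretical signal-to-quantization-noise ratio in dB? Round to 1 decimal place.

49.9 dB

Ideal quantization SNR: 6.02 × 8 + 1.76 dB = 49.9 dB.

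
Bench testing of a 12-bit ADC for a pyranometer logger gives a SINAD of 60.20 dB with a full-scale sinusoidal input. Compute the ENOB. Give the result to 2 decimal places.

ENOB = (60.20 − 1.76)/6.02 = 9.7076 bits.

9.71 bits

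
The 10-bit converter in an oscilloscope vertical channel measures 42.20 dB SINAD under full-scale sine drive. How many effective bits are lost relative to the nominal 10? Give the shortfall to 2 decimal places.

N_eff = (42.20 − 1.76)/6.02 = 6.7176 bits.
Lost resolution: 10 − 6.7176 = 3.2824 bits.

3.28 bits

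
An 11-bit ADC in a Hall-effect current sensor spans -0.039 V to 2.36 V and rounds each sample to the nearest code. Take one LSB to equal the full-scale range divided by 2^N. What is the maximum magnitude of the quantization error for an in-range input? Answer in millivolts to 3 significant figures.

The full-scale span is 2.36 − (-0.039) = 2.399 V.
LSB = 2.399 V ÷ 2^11 = 2.399/2048 V = 1.1714 mV.
|e|_max = LSB/2 = 0.586 mV.

0.586 mV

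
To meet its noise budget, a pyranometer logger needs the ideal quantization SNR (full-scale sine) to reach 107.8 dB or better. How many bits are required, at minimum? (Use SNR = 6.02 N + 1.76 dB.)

18 bits

Solving 6.02 N ≥ 107.8 − 1.76: N ≥ 17.615. Round up → N = 18.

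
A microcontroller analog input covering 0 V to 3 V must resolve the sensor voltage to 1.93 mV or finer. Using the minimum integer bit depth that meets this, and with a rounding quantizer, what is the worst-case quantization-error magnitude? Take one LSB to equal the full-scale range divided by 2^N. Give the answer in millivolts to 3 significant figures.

Full-scale range = 3 V.
Levels needed ≥ 3/1.93 mV = 1554. 2^11 = 2048 suffices, so N_min = 11.
LSB = 3 V / 2^11 = 1.4648 mV.
Half an LSB is 0.732 mV.

0.732 mV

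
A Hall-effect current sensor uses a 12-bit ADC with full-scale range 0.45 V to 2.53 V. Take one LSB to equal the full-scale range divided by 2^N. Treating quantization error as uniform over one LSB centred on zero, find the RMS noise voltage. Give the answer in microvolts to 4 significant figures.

Span: 2.53 V − (0.45 V) = 2.08 V.
One LSB is 2.08 V / 4096 = 0.507813 mV.
σ_q = LSB/√12 = 0.507813 mV/3.4641 = 146.6 µV.

146.6 µV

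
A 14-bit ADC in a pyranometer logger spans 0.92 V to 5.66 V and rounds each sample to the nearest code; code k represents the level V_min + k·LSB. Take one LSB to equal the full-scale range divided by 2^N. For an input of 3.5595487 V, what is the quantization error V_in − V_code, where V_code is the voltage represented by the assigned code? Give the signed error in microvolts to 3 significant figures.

Span: 5.66 V − (0.92 V) = 4.74 V. LSB = 4.74 V / 2^14 ≈ 289.3 µV.
(V_in − V_min)/LSB = (3.5595487 − (0.92)) × 16384/4.74 = 9123.7059 → nearest code k = 9124.
V_code = V_min + k × range/2^14 = 0.92 + 9124 × 4.74/16384 = 3.5596337891 V.
Error = V_in − V_code = 3.5595487 − (3.5596337891) = −85.1 µV.

−85.1 µV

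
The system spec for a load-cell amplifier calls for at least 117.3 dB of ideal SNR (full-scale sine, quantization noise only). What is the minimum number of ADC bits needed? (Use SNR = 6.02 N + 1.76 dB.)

20 bits

6.02 N + 1.76 ≥ 117.3 gives N ≥ 19.193, so the minimum integer is 20.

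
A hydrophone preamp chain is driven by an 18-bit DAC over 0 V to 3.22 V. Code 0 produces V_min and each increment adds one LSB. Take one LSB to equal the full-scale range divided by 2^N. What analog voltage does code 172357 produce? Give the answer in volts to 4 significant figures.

Span = 3.22 V. LSB = 3.22 V / 2^18.
V_out = 0 + 172357 × (3.22/262144) V
      = 0 + 2.11712 = 2.11712 V.

2.117 V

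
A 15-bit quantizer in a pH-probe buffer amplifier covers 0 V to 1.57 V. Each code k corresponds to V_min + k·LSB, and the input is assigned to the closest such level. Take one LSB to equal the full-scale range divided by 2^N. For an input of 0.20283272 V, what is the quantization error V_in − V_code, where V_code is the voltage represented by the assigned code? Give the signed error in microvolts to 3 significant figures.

Range is 1.57 V. LSB = 1.57 V / 2^15 ≈ 47.91 µV.
Position in LSBs: (0.20283272 − (0)) × 32768/1.57 = 4233.3902; rounding gives k = 4233.
V_code = V_min + k × range/2^15 = 0 + 4233 × 1.57/32768 = 0.20281402588 V.
e = 0.20283272 − (0.20281402588) = +18.7 µV.

+18.7 µV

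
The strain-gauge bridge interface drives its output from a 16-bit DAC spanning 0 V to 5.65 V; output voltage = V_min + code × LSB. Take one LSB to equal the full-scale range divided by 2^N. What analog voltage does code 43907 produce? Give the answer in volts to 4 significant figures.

3.785 V

Full-scale range = 5.65 V. LSB = 5.65 V / 2^16.
Output = V_min + (43907/65536) × range = 0 + 0.669968 × 5.65 V
      = 0 + 3.78532 = 3.78532 V.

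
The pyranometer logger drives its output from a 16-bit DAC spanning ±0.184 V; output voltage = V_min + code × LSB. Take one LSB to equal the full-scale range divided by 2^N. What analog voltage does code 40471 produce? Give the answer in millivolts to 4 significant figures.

43.25 mV

The full-scale span is 0.184 − (-0.184) = 0.368 V. LSB = 0.368 V / 2^16.
V_out = -0.184 + 40471 × (0.368/65536) V
      = -0.184 V + 0.227254 V = 0.0432542 V.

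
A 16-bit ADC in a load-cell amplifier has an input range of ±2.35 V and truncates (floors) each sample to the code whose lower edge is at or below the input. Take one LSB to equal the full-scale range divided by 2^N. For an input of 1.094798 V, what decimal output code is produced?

48033

Full-scale range = 2.35 V − (-2.35 V) = 4.7 V. LSB = 4.7 V / 2^16 ≈ 71.72 µV.
(V_in − V_min) × 2^16/range = (1.094798 − (-2.35)) × 65536/4.7 = 48033.677.
Floor → code = 48033.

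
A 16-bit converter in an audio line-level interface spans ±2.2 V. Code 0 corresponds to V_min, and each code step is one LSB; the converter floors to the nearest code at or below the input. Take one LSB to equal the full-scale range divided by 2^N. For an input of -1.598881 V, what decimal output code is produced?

Full-scale range = 2.2 V − (-2.2 V) = 4.4 V. LSB = 4.4 V / 2^16 ≈ 67.14 µV.
code = ⌊(V_in − V_min)/LSB⌋ = ⌊(V_in − V_min) × 2^16 / range⌋
     = ⌊(-1.598881 − (-2.2)) × 65536 / 4.4⌋ = ⌊0.601119 × 65536/4.4⌋
     = ⌊8953.394⌋ = 8953.

8953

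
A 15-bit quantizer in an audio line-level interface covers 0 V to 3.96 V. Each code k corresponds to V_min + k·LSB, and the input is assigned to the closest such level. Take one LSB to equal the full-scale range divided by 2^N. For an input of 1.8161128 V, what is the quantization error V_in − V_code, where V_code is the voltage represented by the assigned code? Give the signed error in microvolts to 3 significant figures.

Full-scale range = 3.96 V. LSB = 3.96 V / 2^15 ≈ 120.8 µV.
(V_in − V_min)/LSB = (1.8161128 − (0)) × 32768/3.96 = 15027.8748 → nearest code k = 15028.
V_code = V_min + k × range/2^15 = 0 + 15028 × 3.96/32768 = 1.8161279297 V.
V_in − V_code = 1.8161128 − (1.8161279297) = −15.1 µV.

−15.1 µV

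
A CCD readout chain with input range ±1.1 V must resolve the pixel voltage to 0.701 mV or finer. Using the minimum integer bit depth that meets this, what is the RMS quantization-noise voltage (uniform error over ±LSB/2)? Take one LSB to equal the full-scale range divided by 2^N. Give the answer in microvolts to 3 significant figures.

155 µV

Range = 1.1 − (-1.1) = 2.2 V.
Levels needed ≥ 2.2/0.701 mV = 3138. 2^12 = 4096 suffices, so N_min = 12.
One LSB is 2.2 V / 4096 = 0.53711 mV.
V_rms = LSB/√12 = 155 µV.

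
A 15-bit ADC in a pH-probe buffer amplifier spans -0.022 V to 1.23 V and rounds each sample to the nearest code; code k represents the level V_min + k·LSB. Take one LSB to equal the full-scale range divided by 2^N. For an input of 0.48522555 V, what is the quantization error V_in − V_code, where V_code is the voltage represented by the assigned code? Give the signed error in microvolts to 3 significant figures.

Span: 1.23 V − (-0.022 V) = 1.252 V. LSB = 1.252 V / 2^15 ≈ 38.21 µV.
Position in LSBs: (0.48522555 − (-0.022)) × 32768/1.252 = 13275.3729; rounding gives k = 13275.
V_code = -0.022 + (13275/32768) × 1.252 = 0.48521130371 V.
e = 0.48522555 − (0.48521130371) = +14.2 µV.

+14.2 µV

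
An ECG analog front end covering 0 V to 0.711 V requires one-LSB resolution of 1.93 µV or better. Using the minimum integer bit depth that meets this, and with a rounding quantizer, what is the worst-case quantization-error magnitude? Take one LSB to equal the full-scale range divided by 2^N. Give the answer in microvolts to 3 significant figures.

0.678 µV

Full-scale range = 0.711 V.
Required number of levels: 0.711/1.93 µV = 368390; smallest N with 2^N ≥ that is 19.
LSB = 0.711 V / 2^19 = 1.3561 µV.
|e|_max = LSB/2 = 0.678 µV.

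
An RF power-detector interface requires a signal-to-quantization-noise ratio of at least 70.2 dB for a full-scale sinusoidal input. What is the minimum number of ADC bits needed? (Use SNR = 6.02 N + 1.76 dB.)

12 bits

6.02 N + 1.76 ≥ 70.2 gives N ≥ 11.369, so the minimum integer is 12.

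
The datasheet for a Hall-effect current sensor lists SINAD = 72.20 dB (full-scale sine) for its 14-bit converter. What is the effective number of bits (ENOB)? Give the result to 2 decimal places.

(72.20 − 1.76) / 6.02 = 70.44/6.02 = 11.7010 effective bits.

11.70 bits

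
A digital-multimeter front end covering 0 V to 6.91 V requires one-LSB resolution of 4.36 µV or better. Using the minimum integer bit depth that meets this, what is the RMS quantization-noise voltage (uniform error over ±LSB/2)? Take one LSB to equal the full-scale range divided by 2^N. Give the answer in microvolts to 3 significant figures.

0.951 µV

Span = 6.91 V.
Required number of levels: 6.91/4.36 µV = 1.5849e6; smallest N with 2^N ≥ that is 21.
Step size = 6.91/2097152 V = 3.2949 µV.
V_rms = LSB/√12 = 0.951 µV.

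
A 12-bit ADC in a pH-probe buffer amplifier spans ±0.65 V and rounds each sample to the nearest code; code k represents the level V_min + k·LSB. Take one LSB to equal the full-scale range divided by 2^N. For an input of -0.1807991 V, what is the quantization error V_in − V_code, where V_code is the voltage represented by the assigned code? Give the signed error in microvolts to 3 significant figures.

Span: 0.65 V − (-0.65 V) = 1.3 V. LSB = 1.3 V / 2^12 ≈ 317.4 µV.
(-0.1807991 − (-0.65)) / LSB = 0.4692009 × 4096/1.3 = 1478.3438. Nearest integer: k = 1478.
V_code = V_min + k × range/2^12 = -0.65 + 1478 × 1.3/4096 = -0.1809082031 V.
e = -0.1807991 − (-0.1809082031) = +109 µV.

+109 µV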